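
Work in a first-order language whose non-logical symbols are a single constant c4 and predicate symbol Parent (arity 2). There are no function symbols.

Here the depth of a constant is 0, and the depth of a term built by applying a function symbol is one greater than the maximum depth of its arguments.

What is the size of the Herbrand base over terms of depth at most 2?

1

First count ground terms of depth ≤ 2.
With no function symbols every ground term is a constant, so there is exactly 1 ground term at every depth bound.
N_0 = 1
N_1 = 1
N_2 = 1
Explicitly: c4.
So |H| = 1.
Each predicate of arity r yields |H|^r ground atoms (one per choice of an r-tuple from H):
  Parent: 1^2 = 1
Total ground atoms: 1.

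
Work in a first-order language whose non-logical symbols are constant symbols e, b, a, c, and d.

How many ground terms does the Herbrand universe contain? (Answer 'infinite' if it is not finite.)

5

There are no function symbols, so every ground term is one of the 5 constants.
The Herbrand universe is {e, b, a, c, d}, which is finite with 5 elements.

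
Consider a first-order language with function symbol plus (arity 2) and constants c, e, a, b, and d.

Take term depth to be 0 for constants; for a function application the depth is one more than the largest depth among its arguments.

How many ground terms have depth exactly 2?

Let N_k count ground terms of depth at most k. Each non-constant term of depth ≤ k is some function symbol applied to depth-≤(k−1) arguments, giving N_k = 5 + N_{k-1}^2.
N_0 = 5
N_1 = 5 + 5^2 = 30
N_2 = 5 + 30^2 = 905
Terms of depth exactly 2: N_2 − N_1 = 905 − 30 = 875.

875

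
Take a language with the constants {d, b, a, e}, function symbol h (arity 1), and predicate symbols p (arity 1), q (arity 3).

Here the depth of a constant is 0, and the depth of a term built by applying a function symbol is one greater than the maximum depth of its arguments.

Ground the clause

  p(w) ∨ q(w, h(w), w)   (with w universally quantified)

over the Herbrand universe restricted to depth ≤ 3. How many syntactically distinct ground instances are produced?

Ground terms of depth ≤ 3:
  Count level by level. With function symbols h/1, the terms of depth ≤ k are the 4 constants together with each function applied to depth-≤(k−1) tuples, so N_k = 4 + N_{k-1}.
  N_0 = 4
  N_1 = 4 + 4 = 8
  N_2 = 4 + 8 = 12
  N_3 = 4 + 12 = 16
So there are 16 ground terms available for substitution.
The body mentions the single quantified variable w; since ground terms form a free algebra, no two substitutions collapse to the same formula.
Number of ground instances = 16.

16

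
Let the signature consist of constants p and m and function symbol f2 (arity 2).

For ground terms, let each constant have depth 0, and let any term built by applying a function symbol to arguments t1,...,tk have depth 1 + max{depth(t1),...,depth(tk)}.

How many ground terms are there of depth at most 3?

1446

If N_k denotes the number of depth-≤k ground terms, the 2 constants give N_0 = 2, and each function symbol of arity r contributes N_{k-1}^r new terms at level k: N_k = 2 + N_{k-1}^2.
N_0 = 2
N_1 = 2 + 2^2 = 6
N_2 = 2 + 6^2 = 38
N_3 = 2 + 38^2 = 1446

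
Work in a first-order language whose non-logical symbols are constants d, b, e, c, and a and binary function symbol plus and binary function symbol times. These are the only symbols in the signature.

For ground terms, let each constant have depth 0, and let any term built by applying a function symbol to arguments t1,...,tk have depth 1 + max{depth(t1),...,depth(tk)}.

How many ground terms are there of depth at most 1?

55

Let N_k count ground terms of depth at most k. Each non-constant term of depth ≤ k is some function symbol applied to depth-≤(k−1) arguments, giving N_k = 5 + N_{k-1}^2 + N_{k-1}^2.
N_0 = 5
N_1 = 5 + 5^2 + 5^2 = 55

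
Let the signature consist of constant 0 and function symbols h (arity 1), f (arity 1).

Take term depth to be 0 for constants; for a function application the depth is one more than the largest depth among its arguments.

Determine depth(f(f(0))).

2

depth(f(0)) = 1 + depth(0) = 1 + 0 = 1
depth(f(f(0))) = 1 + depth(f(0)) = 1 + 1 = 2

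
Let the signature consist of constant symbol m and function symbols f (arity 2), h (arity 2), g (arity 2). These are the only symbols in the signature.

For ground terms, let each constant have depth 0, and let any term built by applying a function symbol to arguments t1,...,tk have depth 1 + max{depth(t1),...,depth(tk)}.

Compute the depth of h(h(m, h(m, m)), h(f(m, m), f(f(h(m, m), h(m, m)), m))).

5

depth(h(m, m)) = 1 + max(0, 0) = 1
depth(h(m, h(m, m))) = 1 + max(0, 1) = 2
depth(f(m, m)) = 1 + max(0, 0) = 1
depth(f(h(m, m), h(m, m))) = 1 + max(1, 1) = 2
depth(f(f(h(m, m), h(m, m)), m)) = 1 + max(2, 0) = 3
depth(h(f(m, m), f(f(h(m, m), h(m, m)), m))) = 1 + max(1, 3) = 4
depth(h(h(m, h(m, m)), h(f(m, m), f(f(h(m, m), h(m, m)), m)))) = 1 + max(2, 4) = 5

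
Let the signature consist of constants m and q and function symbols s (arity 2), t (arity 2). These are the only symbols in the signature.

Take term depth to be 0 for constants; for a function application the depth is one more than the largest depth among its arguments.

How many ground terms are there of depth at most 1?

10

Let N_k count ground terms of depth at most k. Each non-constant term of depth ≤ k is some function symbol applied to depth-≤(k−1) arguments, giving N_k = 2 + N_{k-1}^2 + N_{k-1}^2.
N_0 = 2
N_1 = 2 + 2^2 + 2^2 = 10
Explicitly: m, q, s(m, m), s(m, q), s(q, m), s(q, q), t(m, m), t(m, q), t(q, m), t(q, q).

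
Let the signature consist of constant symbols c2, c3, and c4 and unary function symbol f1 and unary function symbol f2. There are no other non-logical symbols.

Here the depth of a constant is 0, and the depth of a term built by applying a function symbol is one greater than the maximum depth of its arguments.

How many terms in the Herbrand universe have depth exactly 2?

If N_k denotes the number of depth-≤k ground terms, the 3 constants give N_0 = 3, and each function symbol of arity r contributes N_{k-1}^r new terms at level k: N_k = 3 + N_{k-1} + N_{k-1}.
N_0 = 3
N_1 = 3 + 3 + 3 = 9
N_2 = 3 + 9 + 9 = 21
Terms of depth exactly 2: N_2 − N_1 = 21 − 9 = 12.

12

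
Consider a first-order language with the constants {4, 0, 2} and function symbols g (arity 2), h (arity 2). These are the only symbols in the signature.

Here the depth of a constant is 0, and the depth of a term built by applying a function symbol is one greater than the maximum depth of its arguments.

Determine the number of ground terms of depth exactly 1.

Count level by level. With function symbols g/2, h/2, the terms of depth ≤ k are the 3 constants together with each function applied to depth-≤(k−1) tuples, so N_k = 3 + N_{k-1}^2 + N_{k-1}^2.
N_0 = 3
N_1 = 3 + 3^2 + 3^2 = 21
Terms of depth exactly 1: N_1 − N_0 = 21 − 3 = 18.

18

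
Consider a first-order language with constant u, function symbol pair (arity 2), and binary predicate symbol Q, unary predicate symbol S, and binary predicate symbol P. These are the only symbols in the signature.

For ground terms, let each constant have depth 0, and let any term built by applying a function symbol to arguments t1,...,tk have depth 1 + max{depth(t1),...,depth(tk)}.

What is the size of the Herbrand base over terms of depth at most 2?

First count ground terms of depth ≤ 2.
If N_k denotes the number of depth-≤k ground terms, the 1 constant gives N_0 = 1, and each function symbol of arity r contributes N_{k-1}^r new terms at level k: N_k = 1 + N_{k-1}^2.
N_0 = 1
N_1 = 1 + 1^2 = 2
N_2 = 1 + 2^2 = 5
So |H| = 5.
Ground atoms are formed by filling each argument slot of a predicate with a term from H, so an r-ary predicate gives |H|^r atoms:
  Q: 5^2 = 25;  S: 5;  P: 5^2 = 25
Total ground atoms: 25 + 5 + 25 = 55.

55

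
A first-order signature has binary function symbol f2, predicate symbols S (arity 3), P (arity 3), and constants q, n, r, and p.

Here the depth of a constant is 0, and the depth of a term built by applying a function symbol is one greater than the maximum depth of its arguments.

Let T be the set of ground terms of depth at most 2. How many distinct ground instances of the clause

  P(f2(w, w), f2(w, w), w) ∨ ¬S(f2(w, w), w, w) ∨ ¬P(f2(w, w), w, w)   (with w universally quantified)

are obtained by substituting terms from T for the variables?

Ground terms of depth ≤ 2:
  Write N_k for the number of ground terms of depth ≤ k. A term of depth ≤ k is either a constant or a function symbol applied to arguments of depth ≤ k−1, so N_k = 4 + N_{k-1}^2.
  N_0 = 4
  N_1 = 4 + 4^2 = 20
  N_2 = 4 + 20^2 = 404
So there are 404 ground terms available for substitution.
The body mentions the single quantified variable w; since ground terms form a free algebra, no two substitutions collapse to the same formula.
Number of ground instances = 404.

404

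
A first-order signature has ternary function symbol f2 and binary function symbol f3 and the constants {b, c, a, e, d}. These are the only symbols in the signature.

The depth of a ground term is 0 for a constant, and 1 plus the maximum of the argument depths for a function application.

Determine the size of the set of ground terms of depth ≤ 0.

If N_k denotes the number of depth-≤k ground terms, the 5 constants give N_0 = 5, and each function symbol of arity r contributes N_{k-1}^r new terms at level k: N_k = 5 + N_{k-1}^3 + N_{k-1}^2.
N_0 = 5

5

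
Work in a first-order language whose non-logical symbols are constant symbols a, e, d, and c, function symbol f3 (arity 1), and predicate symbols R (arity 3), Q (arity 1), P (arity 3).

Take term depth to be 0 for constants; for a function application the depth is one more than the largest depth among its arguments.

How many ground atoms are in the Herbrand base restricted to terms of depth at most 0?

First count ground terms of depth ≤ 0.
Let N_k = |{terms of depth ≤ k}|. Then N_0 = 4 and N_k = 4 + N_{k-1} for k ≥ 1 (one summand per function symbol, arity giving the exponent).
N_0 = 4
Explicitly: a, e, d, c.
So |H| = 4.
Ground atoms are formed by filling each argument slot of a predicate with a term from H, so an r-ary predicate gives |H|^r atoms:
  R: 4^3 = 64;  Q: 4;  P: 4^3 = 64
Total ground atoms: 64 + 4 + 64 = 132.

132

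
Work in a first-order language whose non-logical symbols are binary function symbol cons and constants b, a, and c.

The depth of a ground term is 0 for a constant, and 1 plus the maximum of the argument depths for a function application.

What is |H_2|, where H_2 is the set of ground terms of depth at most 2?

147

If N_k denotes the number of depth-≤k ground terms, the 3 constants give N_0 = 3, and each function symbol of arity r contributes N_{k-1}^r new terms at level k: N_k = 3 + N_{k-1}^2.
N_0 = 3
N_1 = 3 + 3^2 = 12
N_2 = 3 + 12^2 = 147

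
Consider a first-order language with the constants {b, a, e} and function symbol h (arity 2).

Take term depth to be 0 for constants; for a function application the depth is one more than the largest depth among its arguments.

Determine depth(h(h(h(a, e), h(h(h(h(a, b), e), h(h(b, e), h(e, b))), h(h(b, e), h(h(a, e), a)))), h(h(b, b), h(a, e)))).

depth(h(a, e)) = 1 + max(0, 0) = 1
depth(h(a, b)) = 1 + max(0, 0) = 1
depth(h(h(a, b), e)) = 1 + max(1, 0) = 2
depth(h(b, e)) = 1 + max(0, 0) = 1
depth(h(e, b)) = 1 + max(0, 0) = 1
depth(h(h(b, e), h(e, b))) = 1 + max(1, 1) = 2
depth(h(h(h(a, b), e), h(h(b, e), h(e, b)))) = 1 + max(2, 2) = 3
depth(h(h(a, e), a)) = 1 + max(1, 0) = 2
depth(h(h(b, e), h(h(a, e), a))) = 1 + max(1, 2) = 3
depth(h(h(h(h(a, b), e), h(h(b, e), h(e, b))), h(h(b, e), h(h(a, e), a)))) = 1 + max(3, 3) = 4
depth(h(h(a, e), h(h(h(h(a, b), e), h(h(b, e), h(e, b))), h(h(b, e), h(h(a, e), a))))) = 1 + max(1, 4) = 5
depth(h(b, b)) = 1 + max(0, 0) = 1
depth(h(h(b, b), h(a, e))) = 1 + max(1, 1) = 2
depth(h(h(h(a, e), h(h(h(h(a, b), e), h(h(b, e), h(e, b))), h(h(b, e), h(h(a, e), a)))), h(h(b, b), h(a, e)))) = 1 + max(5, 2) = 6

6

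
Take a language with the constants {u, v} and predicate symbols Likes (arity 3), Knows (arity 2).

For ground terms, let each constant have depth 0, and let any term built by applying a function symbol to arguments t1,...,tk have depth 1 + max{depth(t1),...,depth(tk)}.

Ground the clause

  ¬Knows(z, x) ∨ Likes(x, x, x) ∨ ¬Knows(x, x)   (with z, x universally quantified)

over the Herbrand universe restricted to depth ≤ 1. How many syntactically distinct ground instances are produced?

Ground terms of depth ≤ 1:
  With no function symbols every ground term is a constant, so there are exactly 2 ground terms at every depth bound.
  N_0 = 2
  N_1 = 2
  Explicitly: u, v.
So there are 2 ground terms available for substitution.
Each of z, x ranges independently over the available ground terms, and distinct assignments produce distinct instances.
Number of ground instances = 2^2 = 4.

4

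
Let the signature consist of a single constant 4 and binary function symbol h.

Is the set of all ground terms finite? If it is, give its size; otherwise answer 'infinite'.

The signature has at least one function symbol (h, arity 2) and at least one constant (4).
Iterating h gives infinitely many distinct ground terms: 4, h(4, 4), h(h(4, 4), h(4, 4)), ...
So the Herbrand universe is infinite.

infinite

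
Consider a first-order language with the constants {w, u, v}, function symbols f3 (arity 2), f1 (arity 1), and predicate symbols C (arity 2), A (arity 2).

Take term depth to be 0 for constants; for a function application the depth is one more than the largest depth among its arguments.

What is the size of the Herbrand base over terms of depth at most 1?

450

First count ground terms of depth ≤ 1.
If N_k denotes the number of depth-≤k ground terms, the 3 constants give N_0 = 3, and each function symbol of arity r contributes N_{k-1}^r new terms at level k: N_k = 3 + N_{k-1}^2 + N_{k-1}.
N_0 = 3
N_1 = 3 + 3^2 + 3 = 15
So |H| = 15.
A ground atom is a predicate applied to a tuple of terms from H, so the count is the sum over predicates of |H|^arity:
  C: 15^2 = 225;  A: 15^2 = 225
Total ground atoms: 225 + 225 = 450.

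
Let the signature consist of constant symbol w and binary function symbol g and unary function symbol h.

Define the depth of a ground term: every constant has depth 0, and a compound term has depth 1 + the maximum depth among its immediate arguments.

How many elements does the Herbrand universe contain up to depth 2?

13

Let N_k = |{terms of depth ≤ k}|. Then N_0 = 1 and N_k = 1 + N_{k-1}^2 + N_{k-1} for k ≥ 1 (one summand per function symbol, arity giving the exponent).
N_0 = 1
N_1 = 1 + 1^2 + 1 = 3
N_2 = 1 + 3^2 + 3 = 13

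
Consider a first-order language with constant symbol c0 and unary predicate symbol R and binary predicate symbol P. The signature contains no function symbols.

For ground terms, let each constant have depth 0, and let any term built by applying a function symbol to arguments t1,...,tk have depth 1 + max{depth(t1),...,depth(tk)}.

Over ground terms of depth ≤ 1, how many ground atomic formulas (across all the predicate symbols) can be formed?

2

First count ground terms of depth ≤ 1.
With no function symbols every ground term is a constant, so there is exactly 1 ground term at every depth bound.
N_0 = 1
N_1 = 1
Explicitly: c0.
So |H| = 1.
Each predicate of arity r yields |H|^r ground atoms (one per choice of an r-tuple from H):
  R: 1;  P: 1^2 = 1
Total ground atoms: 1 + 1 = 2.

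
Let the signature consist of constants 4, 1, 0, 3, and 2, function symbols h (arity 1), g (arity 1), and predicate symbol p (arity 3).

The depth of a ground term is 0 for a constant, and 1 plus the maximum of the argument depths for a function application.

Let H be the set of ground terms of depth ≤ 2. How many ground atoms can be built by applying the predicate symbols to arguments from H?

First count ground terms of depth ≤ 2.
Count level by level. With function symbols h/1, g/1, the terms of depth ≤ k are the 5 constants together with each function applied to depth-≤(k−1) tuples, so N_k = 5 + N_{k-1} + N_{k-1}.
N_0 = 5
N_1 = 5 + 5 + 5 = 15
N_2 = 5 + 15 + 15 = 35
So |H| = 35.
Each predicate of arity r yields |H|^r ground atoms (one per choice of an r-tuple from H):
  p: 35^3 = 42875
Total ground atoms: 42875.

42875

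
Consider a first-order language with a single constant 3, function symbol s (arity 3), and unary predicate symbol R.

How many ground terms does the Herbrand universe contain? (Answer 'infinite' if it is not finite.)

The signature has at least one function symbol (s, arity 3) and at least one constant (3).
Iterating s gives infinitely many distinct ground terms: 3, s(3, 3, 3), s(s(3, 3, 3), s(3, 3, 3), s(3, 3, 3)), ...
So the Herbrand universe is infinite.

infinite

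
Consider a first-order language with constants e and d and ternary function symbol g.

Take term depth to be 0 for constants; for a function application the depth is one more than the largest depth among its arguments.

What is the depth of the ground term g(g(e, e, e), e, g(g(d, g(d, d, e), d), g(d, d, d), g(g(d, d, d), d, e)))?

depth(g(e, e, e)) = 1 + max(0, 0, 0) = 1
depth(g(d, d, e)) = 1 + max(0, 0, 0) = 1
depth(g(d, g(d, d, e), d)) = 1 + max(0, 1, 0) = 2
depth(g(d, d, d)) = 1 + max(0, 0, 0) = 1
depth(g(g(d, d, d), d, e)) = 1 + max(1, 0, 0) = 2
depth(g(g(d, g(d, d, e), d), g(d, d, d), g(g(d, d, d), d, e))) = 1 + max(2, 1, 2) = 3
depth(g(g(e, e, e), e, g(g(d, g(d, d, e), d), g(d, d, d), g(g(d, d, d), d, e)))) = 1 + max(1, 0, 3) = 4

4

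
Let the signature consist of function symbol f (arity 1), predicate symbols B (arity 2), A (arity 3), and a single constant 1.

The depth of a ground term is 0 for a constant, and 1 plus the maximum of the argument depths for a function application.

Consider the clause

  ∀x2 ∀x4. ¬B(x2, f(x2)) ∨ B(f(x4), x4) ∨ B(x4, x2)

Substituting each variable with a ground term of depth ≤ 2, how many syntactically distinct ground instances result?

9

Ground terms of depth ≤ 2:
  Write N_k for the number of ground terms of depth ≤ k. A term of depth ≤ k is either a constant or a function symbol applied to arguments of depth ≤ k−1, so N_k = 1 + N_{k-1}.
  N_0 = 1
  N_1 = 1 + 1 = 2
  N_2 = 1 + 2 = 3
So there are 3 ground terms available for substitution.
There are 2 variables to instantiate (x2, x4), each occurring in at least one literal, so different choices give different ground instances.
Number of ground instances = 3^2 = 9.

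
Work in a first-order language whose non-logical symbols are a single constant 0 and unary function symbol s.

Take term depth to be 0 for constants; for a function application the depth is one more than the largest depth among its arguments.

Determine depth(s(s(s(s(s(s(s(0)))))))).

depth(s(0)) = 1 + depth(0) = 1 + 0 = 1
depth(s(s(0))) = 1 + depth(s(0)) = 1 + 1 = 2
depth(s(s(s(0)))) = 1 + depth(s(s(0))) = 1 + 2 = 3
depth(s(s(s(s(0))))) = 1 + depth(s(s(s(0)))) = 1 + 3 = 4
depth(s(s(s(s(s(0)))))) = 1 + depth(s(s(s(s(0))))) = 1 + 4 = 5
depth(s(s(s(s(s(s(0))))))) = 1 + depth(s(s(s(s(s(0)))))) = 1 + 5 = 6
depth(s(s(s(s(s(s(s(0)))))))) = 1 + depth(s(s(s(s(s(s(0))))))) = 1 + 6 = 7

7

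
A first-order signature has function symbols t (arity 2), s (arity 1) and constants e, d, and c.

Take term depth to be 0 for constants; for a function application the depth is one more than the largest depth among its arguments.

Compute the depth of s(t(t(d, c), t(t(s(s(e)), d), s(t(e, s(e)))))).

depth(t(d, c)) = 1 + max(0, 0) = 1
depth(s(e)) = 1 + depth(e) = 1 + 0 = 1
depth(s(s(e))) = 1 + depth(s(e)) = 1 + 1 = 2
depth(t(s(s(e)), d)) = 1 + max(2, 0) = 3
depth(t(e, s(e))) = 1 + max(0, 1) = 2
depth(s(t(e, s(e)))) = 1 + depth(t(e, s(e))) = 1 + 2 = 3
depth(t(t(s(s(e)), d), s(t(e, s(e))))) = 1 + max(3, 3) = 4
depth(t(t(d, c), t(t(s(s(e)), d), s(t(e, s(e)))))) = 1 + max(1, 4) = 5
depth(s(t(t(d, c), t(t(s(s(e)), d), s(t(e, s(e))))))) = 1 + depth(t(t(d, c), t(t(s(s(e)), d), s(t(e, s(e)))))) = 1 + 5 = 6

6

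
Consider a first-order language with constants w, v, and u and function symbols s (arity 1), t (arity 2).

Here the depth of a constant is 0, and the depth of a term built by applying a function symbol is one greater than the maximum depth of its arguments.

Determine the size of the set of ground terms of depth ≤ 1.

If N_k denotes the number of depth-≤k ground terms, the 3 constants give N_0 = 3, and each function symbol of arity r contributes N_{k-1}^r new terms at level k: N_k = 3 + N_{k-1} + N_{k-1}^2.
N_0 = 3
N_1 = 3 + 3 + 3^2 = 15

15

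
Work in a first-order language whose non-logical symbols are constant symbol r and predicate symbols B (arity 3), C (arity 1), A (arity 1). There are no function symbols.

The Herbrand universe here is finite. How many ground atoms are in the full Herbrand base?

With no function symbols, the Herbrand universe is just the 1 constant.
Ground atoms per predicate: B: 1^3 = 1, C: 1, A: 1.
Herbrand base size = 1 + 1 + 1 = 3.

3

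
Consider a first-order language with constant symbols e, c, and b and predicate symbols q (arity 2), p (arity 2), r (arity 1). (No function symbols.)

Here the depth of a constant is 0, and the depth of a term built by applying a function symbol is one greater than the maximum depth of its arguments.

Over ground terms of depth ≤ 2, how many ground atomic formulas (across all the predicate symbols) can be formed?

First count ground terms of depth ≤ 2.
With no function symbols every ground term is a constant, so there are exactly 3 ground terms at every depth bound.
N_0 = 3
N_1 = 3
N_2 = 3
So |H| = 3.
A ground atom is a predicate applied to a tuple of terms from H, so the count is the sum over predicates of |H|^arity:
  q: 3^2 = 9;  p: 3^2 = 9;  r: 3
Total ground atoms: 9 + 9 + 3 = 21.

21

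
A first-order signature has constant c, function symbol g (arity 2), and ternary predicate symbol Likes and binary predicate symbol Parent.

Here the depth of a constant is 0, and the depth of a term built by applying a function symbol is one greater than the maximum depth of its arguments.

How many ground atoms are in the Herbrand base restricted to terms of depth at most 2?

First count ground terms of depth ≤ 2.
Count level by level. With function symbols g/2, the terms of depth ≤ k are the 1 constant together with each function applied to depth-≤(k−1) tuples, so N_k = 1 + N_{k-1}^2.
N_0 = 1
N_1 = 1 + 1^2 = 2
N_2 = 1 + 2^2 = 5
Explicitly: c, g(c, c), g(c, g(c, c)), g(g(c, c), c), g(g(c, c), g(c, c)).
So |H| = 5.
For each predicate symbol, the number of ground atoms is |H| raised to its arity; summing:
  Likes: 5^3 = 125;  Parent: 5^2 = 25
Total ground atoms: 125 + 25 = 150.

150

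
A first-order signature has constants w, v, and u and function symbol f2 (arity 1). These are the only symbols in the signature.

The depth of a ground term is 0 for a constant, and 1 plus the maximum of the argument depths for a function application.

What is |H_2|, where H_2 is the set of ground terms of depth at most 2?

9

Write N_k for the number of ground terms of depth ≤ k. A term of depth ≤ k is either a constant or a function symbol applied to arguments of depth ≤ k−1, so N_k = 3 + N_{k-1}.
N_0 = 3
N_1 = 3 + 3 = 6
N_2 = 3 + 6 = 9
Explicitly: w, v, u, f2(w), f2(v), f2(u), f2(f2(w)), f2(f2(v)), f2(f2(u)).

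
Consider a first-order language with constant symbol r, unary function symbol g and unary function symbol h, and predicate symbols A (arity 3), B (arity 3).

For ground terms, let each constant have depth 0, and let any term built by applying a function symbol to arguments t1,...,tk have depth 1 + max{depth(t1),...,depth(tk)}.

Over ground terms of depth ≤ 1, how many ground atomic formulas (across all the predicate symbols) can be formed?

54

First count ground terms of depth ≤ 1.
Count level by level. With function symbols g/1, h/1, the terms of depth ≤ k are the 1 constant together with each function applied to depth-≤(k−1) tuples, so N_k = 1 + N_{k-1} + N_{k-1}.
N_0 = 1
N_1 = 1 + 1 + 1 = 3
So |H| = 3.
Each predicate of arity r yields |H|^r ground atoms (one per choice of an r-tuple from H):
  A: 3^3 = 27;  B: 3^3 = 27
Total ground atoms: 27 + 27 = 54.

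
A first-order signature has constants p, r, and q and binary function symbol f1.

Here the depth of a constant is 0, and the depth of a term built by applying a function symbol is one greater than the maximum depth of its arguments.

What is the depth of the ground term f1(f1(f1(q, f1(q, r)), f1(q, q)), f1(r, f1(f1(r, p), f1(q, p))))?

4

depth(f1(q, r)) = 1 + max(0, 0) = 1
depth(f1(q, f1(q, r))) = 1 + max(0, 1) = 2
depth(f1(q, q)) = 1 + max(0, 0) = 1
depth(f1(f1(q, f1(q, r)), f1(q, q))) = 1 + max(2, 1) = 3
depth(f1(r, p)) = 1 + max(0, 0) = 1
depth(f1(q, p)) = 1 + max(0, 0) = 1
depth(f1(f1(r, p), f1(q, p))) = 1 + max(1, 1) = 2
depth(f1(r, f1(f1(r, p), f1(q, p)))) = 1 + max(0, 2) = 3
depth(f1(f1(f1(q, f1(q, r)), f1(q, q)), f1(r, f1(f1(r, p), f1(q, p))))) = 1 + max(3, 3) = 4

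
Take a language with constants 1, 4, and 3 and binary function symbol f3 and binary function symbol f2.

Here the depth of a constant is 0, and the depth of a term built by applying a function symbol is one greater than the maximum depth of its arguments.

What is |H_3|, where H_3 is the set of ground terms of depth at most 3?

1566453

Let N_k = |{terms of depth ≤ k}|. Then N_0 = 3 and N_k = 3 + N_{k-1}^2 + N_{k-1}^2 for k ≥ 1 (one summand per function symbol, arity giving the exponent).
N_0 = 3
N_1 = 3 + 3^2 + 3^2 = 21
N_2 = 3 + 21^2 + 21^2 = 885
N_3 = 3 + 885^2 + 885^2 = 1566453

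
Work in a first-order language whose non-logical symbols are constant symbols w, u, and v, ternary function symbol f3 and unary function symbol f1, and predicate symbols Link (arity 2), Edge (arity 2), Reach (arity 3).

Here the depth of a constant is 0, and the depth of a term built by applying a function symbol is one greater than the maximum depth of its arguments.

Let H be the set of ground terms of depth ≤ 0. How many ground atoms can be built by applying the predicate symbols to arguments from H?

45

First count ground terms of depth ≤ 0.
Let N_k = |{terms of depth ≤ k}|. Then N_0 = 3 and N_k = 3 + N_{k-1}^3 + N_{k-1} for k ≥ 1 (one summand per function symbol, arity giving the exponent).
N_0 = 3
So |H| = 3.
For each predicate symbol, the number of ground atoms is |H| raised to its arity; summing:
  Link: 3^2 = 9;  Edge: 3^2 = 9;  Reach: 3^3 = 27
Total ground atoms: 9 + 9 + 27 = 45.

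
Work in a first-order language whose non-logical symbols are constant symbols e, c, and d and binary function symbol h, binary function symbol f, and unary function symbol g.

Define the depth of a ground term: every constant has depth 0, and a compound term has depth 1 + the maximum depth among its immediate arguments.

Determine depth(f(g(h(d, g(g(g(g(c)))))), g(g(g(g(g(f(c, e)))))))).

depth(g(c)) = 1 + depth(c) = 1 + 0 = 1
depth(g(g(c))) = 1 + depth(g(c)) = 1 + 1 = 2
depth(g(g(g(c)))) = 1 + depth(g(g(c))) = 1 + 2 = 3
depth(g(g(g(g(c))))) = 1 + depth(g(g(g(c)))) = 1 + 3 = 4
depth(h(d, g(g(g(g(c)))))) = 1 + max(0, 4) = 5
depth(g(h(d, g(g(g(g(c))))))) = 1 + depth(h(d, g(g(g(g(c)))))) = 1 + 5 = 6
depth(f(c, e)) = 1 + max(0, 0) = 1
depth(g(f(c, e))) = 1 + depth(f(c, e)) = 1 + 1 = 2
depth(g(g(f(c, e)))) = 1 + depth(g(f(c, e))) = 1 + 2 = 3
depth(g(g(g(f(c, e))))) = 1 + depth(g(g(f(c, e)))) = 1 + 3 = 4
depth(g(g(g(g(f(c, e)))))) = 1 + depth(g(g(g(f(c, e))))) = 1 + 4 = 5
depth(g(g(g(g(g(f(c, e))))))) = 1 + depth(g(g(g(g(f(c, e)))))) = 1 + 5 = 6
depth(f(g(h(d, g(g(g(g(c)))))), g(g(g(g(g(f(c, e)))))))) = 1 + max(6, 6) = 7

7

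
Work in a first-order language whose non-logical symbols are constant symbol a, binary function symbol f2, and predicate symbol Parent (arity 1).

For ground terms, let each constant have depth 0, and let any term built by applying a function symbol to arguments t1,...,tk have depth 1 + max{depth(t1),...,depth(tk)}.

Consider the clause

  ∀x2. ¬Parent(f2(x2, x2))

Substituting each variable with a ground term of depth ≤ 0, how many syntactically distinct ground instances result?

1

Ground terms of depth ≤ 0:
  Count level by level. With function symbols f2/2, the terms of depth ≤ k are the 1 constant together with each function applied to depth-≤(k−1) tuples, so N_k = 1 + N_{k-1}^2.
  N_0 = 1
  Explicitly: a.
So there is exactly 1 ground term available for substitution.
The body mentions the single quantified variable x2; since ground terms form a free algebra, no two substitutions collapse to the same formula.
Number of ground instances = 1.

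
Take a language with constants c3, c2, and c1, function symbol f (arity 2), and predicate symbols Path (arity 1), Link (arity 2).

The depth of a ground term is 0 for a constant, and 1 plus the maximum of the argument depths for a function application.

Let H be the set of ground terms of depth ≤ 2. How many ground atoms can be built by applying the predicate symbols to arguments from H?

21756

First count ground terms of depth ≤ 2.
Write N_k for the number of ground terms of depth ≤ k. A term of depth ≤ k is either a constant or a function symbol applied to arguments of depth ≤ k−1, so N_k = 3 + N_{k-1}^2.
N_0 = 3
N_1 = 3 + 3^2 = 12
N_2 = 3 + 12^2 = 147
So |H| = 147.
A ground atom is a predicate applied to a tuple of terms from H, so the count is the sum over predicates of |H|^arity:
  Path: 147;  Link: 147^2 = 21609
Total ground atoms: 147 + 21609 = 21756.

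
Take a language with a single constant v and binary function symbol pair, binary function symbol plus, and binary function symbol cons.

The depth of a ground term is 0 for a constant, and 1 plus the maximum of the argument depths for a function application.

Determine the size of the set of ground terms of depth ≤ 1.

Let N_k count ground terms of depth at most k. Each non-constant term of depth ≤ k is some function symbol applied to depth-≤(k−1) arguments, giving N_k = 1 + N_{k-1}^2 + N_{k-1}^2 + N_{k-1}^2.
N_0 = 1
N_1 = 1 + 1^2 + 1^2 + 1^2 = 4
Explicitly: v, pair(v, v), plus(v, v), cons(v, v).

4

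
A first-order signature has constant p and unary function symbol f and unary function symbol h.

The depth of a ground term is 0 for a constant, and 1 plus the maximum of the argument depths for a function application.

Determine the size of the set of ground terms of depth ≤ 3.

15

Write N_k for the number of ground terms of depth ≤ k. A term of depth ≤ k is either a constant or a function symbol applied to arguments of depth ≤ k−1, so N_k = 1 + N_{k-1} + N_{k-1}.
N_0 = 1
N_1 = 1 + 1 + 1 = 3
N_2 = 1 + 3 + 3 = 7
N_3 = 1 + 7 + 7 = 15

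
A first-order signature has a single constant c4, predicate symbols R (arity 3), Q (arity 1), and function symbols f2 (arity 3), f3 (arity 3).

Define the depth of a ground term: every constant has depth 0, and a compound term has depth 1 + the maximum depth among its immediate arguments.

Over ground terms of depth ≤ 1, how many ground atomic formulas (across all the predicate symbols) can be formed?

First count ground terms of depth ≤ 1.
Let N_k count ground terms of depth at most k. Each non-constant term of depth ≤ k is some function symbol applied to depth-≤(k−1) arguments, giving N_k = 1 + N_{k-1}^3 + N_{k-1}^3.
N_0 = 1
N_1 = 1 + 1^3 + 1^3 = 3
So |H| = 3.
Each predicate of arity r yields |H|^r ground atoms (one per choice of an r-tuple from H):
  R: 3^3 = 27;  Q: 3
Total ground atoms: 27 + 3 = 30.

30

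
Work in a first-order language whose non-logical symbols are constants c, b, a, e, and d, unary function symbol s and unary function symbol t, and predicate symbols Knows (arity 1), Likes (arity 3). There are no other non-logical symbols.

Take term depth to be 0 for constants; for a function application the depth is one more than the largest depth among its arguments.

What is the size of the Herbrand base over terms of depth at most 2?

42910

First count ground terms of depth ≤ 2.
Let N_k count ground terms of depth at most k. Each non-constant term of depth ≤ k is some function symbol applied to depth-≤(k−1) arguments, giving N_k = 5 + N_{k-1} + N_{k-1}.
N_0 = 5
N_1 = 5 + 5 + 5 = 15
N_2 = 5 + 15 + 15 = 35
So |H| = 35.
For each predicate symbol, the number of ground atoms is |H| raised to its arity; summing:
  Knows: 35;  Likes: 35^3 = 42875
Total ground atoms: 35 + 42875 = 42910.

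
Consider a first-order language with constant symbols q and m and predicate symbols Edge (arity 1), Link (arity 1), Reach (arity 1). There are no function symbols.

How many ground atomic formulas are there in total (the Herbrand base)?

With no function symbols, the Herbrand universe is just the 2 constants.
Ground atoms per predicate: Edge: 2, Link: 2, Reach: 2.
Herbrand base size = 2 + 2 + 2 = 6.

6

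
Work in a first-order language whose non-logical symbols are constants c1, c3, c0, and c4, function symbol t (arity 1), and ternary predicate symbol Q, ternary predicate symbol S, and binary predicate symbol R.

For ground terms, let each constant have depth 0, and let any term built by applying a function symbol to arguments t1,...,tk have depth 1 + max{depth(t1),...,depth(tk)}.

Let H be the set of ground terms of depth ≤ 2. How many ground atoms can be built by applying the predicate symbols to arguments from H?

First count ground terms of depth ≤ 2.
Let N_k count ground terms of depth at most k. Each non-constant term of depth ≤ k is some function symbol applied to depth-≤(k−1) arguments, giving N_k = 4 + N_{k-1}.
N_0 = 4
N_1 = 4 + 4 = 8
N_2 = 4 + 8 = 12
Explicitly: c1, c3, c0, c4, t(c1), t(c3), t(c0), t(c4), t(t(c1)), t(t(c3)), t(t(c0)), t(t(c4)).
So |H| = 12.
For each predicate symbol, the number of ground atoms is |H| raised to its arity; summing:
  Q: 12^3 = 1728;  S: 12^3 = 1728;  R: 12^2 = 144
Total ground atoms: 1728 + 1728 + 144 = 3600.

3600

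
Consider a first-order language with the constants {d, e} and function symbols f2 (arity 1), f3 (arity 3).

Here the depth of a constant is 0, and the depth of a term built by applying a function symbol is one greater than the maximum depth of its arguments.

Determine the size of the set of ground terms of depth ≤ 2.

1742

If N_k denotes the number of depth-≤k ground terms, the 2 constants give N_0 = 2, and each function symbol of arity r contributes N_{k-1}^r new terms at level k: N_k = 2 + N_{k-1} + N_{k-1}^3.
N_0 = 2
N_1 = 2 + 2 + 2^3 = 12
N_2 = 2 + 12 + 12^3 = 1742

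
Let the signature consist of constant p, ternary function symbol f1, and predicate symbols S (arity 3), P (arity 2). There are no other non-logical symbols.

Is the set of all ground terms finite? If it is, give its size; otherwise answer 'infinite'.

infinite

The signature has at least one function symbol (f1, arity 3) and at least one constant (p).
Iterating f1 gives infinitely many distinct ground terms: p, f1(p, p, p), f1(f1(p, p, p), f1(p, p, p), f1(p, p, p)), ...
So the Herbrand universe is infinite.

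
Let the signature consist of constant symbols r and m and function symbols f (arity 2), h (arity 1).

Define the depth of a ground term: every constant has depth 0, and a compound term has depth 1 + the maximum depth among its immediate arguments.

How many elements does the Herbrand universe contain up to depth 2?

74

Count level by level. With function symbols f/2, h/1, the terms of depth ≤ k are the 2 constants together with each function applied to depth-≤(k−1) tuples, so N_k = 2 + N_{k-1}^2 + N_{k-1}.
N_0 = 2
N_1 = 2 + 2^2 + 2 = 8
N_2 = 2 + 8^2 + 8 = 74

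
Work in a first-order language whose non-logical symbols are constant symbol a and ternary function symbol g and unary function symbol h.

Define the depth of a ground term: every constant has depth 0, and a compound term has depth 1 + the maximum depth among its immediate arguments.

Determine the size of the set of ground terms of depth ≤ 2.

31

Count level by level. With function symbols g/3, h/1, the terms of depth ≤ k are the 1 constant together with each function applied to depth-≤(k−1) tuples, so N_k = 1 + N_{k-1}^3 + N_{k-1}.
N_0 = 1
N_1 = 1 + 1^3 + 1 = 3
N_2 = 1 + 3^3 + 3 = 31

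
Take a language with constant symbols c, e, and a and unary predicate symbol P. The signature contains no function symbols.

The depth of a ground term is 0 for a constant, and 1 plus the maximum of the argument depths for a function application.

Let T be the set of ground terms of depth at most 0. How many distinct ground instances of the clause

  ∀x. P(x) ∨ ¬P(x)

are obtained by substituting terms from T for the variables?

Ground terms of depth ≤ 0:
  With no function symbols every ground term is a constant, so there are exactly 3 ground terms at every depth bound.
  N_0 = 3
  Explicitly: c, e, a.
So there are 3 ground terms available for substitution.
The variable x ranges independently over the available ground terms, and distinct assignments produce distinct instances.
Number of ground instances = 3.

3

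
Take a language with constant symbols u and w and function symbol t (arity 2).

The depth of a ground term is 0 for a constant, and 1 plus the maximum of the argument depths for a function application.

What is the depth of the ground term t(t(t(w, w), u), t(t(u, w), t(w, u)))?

depth(t(w, w)) = 1 + max(0, 0) = 1
depth(t(t(w, w), u)) = 1 + max(1, 0) = 2
depth(t(u, w)) = 1 + max(0, 0) = 1
depth(t(w, u)) = 1 + max(0, 0) = 1
depth(t(t(u, w), t(w, u))) = 1 + max(1, 1) = 2
depth(t(t(t(w, w), u), t(t(u, w), t(w, u)))) = 1 + max(2, 2) = 3

3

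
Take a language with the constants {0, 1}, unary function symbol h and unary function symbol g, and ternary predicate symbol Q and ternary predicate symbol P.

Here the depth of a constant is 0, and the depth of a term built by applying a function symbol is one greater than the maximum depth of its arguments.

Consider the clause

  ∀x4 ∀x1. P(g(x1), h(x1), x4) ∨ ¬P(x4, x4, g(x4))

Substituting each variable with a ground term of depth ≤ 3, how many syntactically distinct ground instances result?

Ground terms of depth ≤ 3:
  Count level by level. With function symbols h/1, g/1, the terms of depth ≤ k are the 2 constants together with each function applied to depth-≤(k−1) tuples, so N_k = 2 + N_{k-1} + N_{k-1}.
  N_0 = 2
  N_1 = 2 + 2 + 2 = 6
  N_2 = 2 + 6 + 6 = 14
  N_3 = 2 + 14 + 14 = 30
So there are 30 ground terms available for substitution.
There are 2 variables to instantiate (x4, x1), each occurring in at least one literal, so different choices give different ground instances.
Number of ground instances = 30^2 = 900.

900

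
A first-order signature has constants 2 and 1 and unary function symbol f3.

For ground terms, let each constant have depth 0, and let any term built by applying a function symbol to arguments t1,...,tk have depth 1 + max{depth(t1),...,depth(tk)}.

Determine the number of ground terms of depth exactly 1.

2

Count level by level. With function symbols f3/1, the terms of depth ≤ k are the 2 constants together with each function applied to depth-≤(k−1) tuples, so N_k = 2 + N_{k-1}.
N_0 = 2
N_1 = 2 + 2 = 4
Terms of depth exactly 1: N_1 − N_0 = 4 − 2 = 2.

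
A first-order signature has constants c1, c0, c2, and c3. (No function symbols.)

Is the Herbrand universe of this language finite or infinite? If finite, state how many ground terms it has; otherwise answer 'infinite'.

There are no function symbols, so every ground term is one of the 4 constants.
The Herbrand universe is {c1, c0, c2, c3}, which is finite with 4 elements.

4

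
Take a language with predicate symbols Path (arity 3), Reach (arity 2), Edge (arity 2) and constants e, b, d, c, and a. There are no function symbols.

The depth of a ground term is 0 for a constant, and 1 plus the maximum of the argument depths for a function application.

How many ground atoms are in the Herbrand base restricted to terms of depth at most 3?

175

First count ground terms of depth ≤ 3.
With no function symbols every ground term is a constant, so there are exactly 5 ground terms at every depth bound.
N_0 = 5
N_1 = 5
N_2 = 5
N_3 = 5
Explicitly: e, b, d, c, a.
So |H| = 5.
Each predicate of arity r yields |H|^r ground atoms (one per choice of an r-tuple from H):
  Path: 5^3 = 125;  Reach: 5^2 = 25;  Edge: 5^2 = 25
Total ground atoms: 125 + 25 + 25 = 175.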